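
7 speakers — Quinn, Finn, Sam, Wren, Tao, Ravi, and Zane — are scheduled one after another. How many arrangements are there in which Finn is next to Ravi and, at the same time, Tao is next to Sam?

480

Treat {Finn,Ravi} as one block (2 orders) and {Tao,Sam} as another (2 orders).
That leaves 5 units to arrange: 2 × 2 × 5! = 4 × 120 = 480.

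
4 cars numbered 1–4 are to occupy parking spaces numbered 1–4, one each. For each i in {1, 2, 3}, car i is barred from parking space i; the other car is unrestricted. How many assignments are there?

Let Aᵢ (for i ∈ {1, 2, 3}) be the placements that put car i in its forbidden parking space. Any j of these fix j positions, leaving (4−j)! ways to fill the rest, and there are C(3,j) ways to pick which j.
By inclusion–exclusion, the number of valid placements is Σ_{j=0}^{3} (−1)^j C(3,j)·(4−j)!.
Computing: 24 − 18 + 6 − 1 = 11.

11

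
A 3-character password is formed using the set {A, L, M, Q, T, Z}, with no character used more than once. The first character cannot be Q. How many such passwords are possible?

100

The first character has 6−1 = 5 choices (anything except Q).
The remaining 2 characters are filled from the other 5 symbols without repetition: 5 × 4 = 20.
Total: 5 × 20 = 100.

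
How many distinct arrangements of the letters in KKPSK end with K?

Fix K in the last position and arrange the remaining 4 letters.
Those 4 letters have K appearing twice, giving (4)!/(2!) = 12.

12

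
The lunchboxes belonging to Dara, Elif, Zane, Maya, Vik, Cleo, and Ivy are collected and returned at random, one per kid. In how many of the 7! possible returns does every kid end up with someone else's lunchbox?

1854

Count assignments avoiding every fixed point. For any j of the 7 kids fixed to their own lunchbox, the other 7−j can be arranged in (7−j)! ways.
By inclusion–exclusion this is Σ_{j=0}^{7} (−1)^j C(7,j)·(7−j)!.
Computing: 5040 − 5040 + 2520 − 840 + 210 − 42 + 7 − 1 = 1854.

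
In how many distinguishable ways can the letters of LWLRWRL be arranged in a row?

210

Letter multiplicities in LWLRWRL: L×3, R×2, W×2.
Dividing 7! = 5040 by 3!·2!·2! = 24 for the repeated letters gives 210.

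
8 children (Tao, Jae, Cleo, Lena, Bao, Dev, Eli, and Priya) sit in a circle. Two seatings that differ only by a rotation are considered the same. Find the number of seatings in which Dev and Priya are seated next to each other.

Treat {Dev, Priya} as one unit (2 internal orders) and seat the resulting 7 units around the table: (6)! circular arrangements.
So 2 × (6)! = 2 × 720 = 1440.

1440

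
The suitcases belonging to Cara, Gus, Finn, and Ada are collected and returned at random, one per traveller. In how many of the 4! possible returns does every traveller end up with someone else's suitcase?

9

Let Aᵢ be the assignments in which traveller i gets their own suitcase. We want the size of the complement of A₁∪…∪A_4.
By inclusion–exclusion this is Σ_{j=0}^{4} (−1)^j C(4,j)·(4−j)!.
Computing: 24 − 24 + 12 − 4 + 1 = 9.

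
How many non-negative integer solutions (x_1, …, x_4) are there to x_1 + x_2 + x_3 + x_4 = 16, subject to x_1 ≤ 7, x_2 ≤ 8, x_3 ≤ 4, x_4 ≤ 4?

Ignoring the caps, the number of non-negative solutions to x_1+…+x_4 = 16 is C(19,3) = 969.
Subtract solutions that violate a single cap (substitute x_i' = x_i − (cap_i+1)): x_1 ≥ 8 gives C(11,3) = 165; x_2 ≥ 9 gives C(10,3) = 120; x_3 ≥ 5 gives C(14,3) = 364; x_4 ≥ 5 gives C(14,3) = 364. Together 1013.
Add back pairs where two caps are both exceeded: 0 + 20 + 20 + 10 + 10 + 84 = 144.
By inclusion–exclusion the count is 969 − 1013 + 144 = 100.

100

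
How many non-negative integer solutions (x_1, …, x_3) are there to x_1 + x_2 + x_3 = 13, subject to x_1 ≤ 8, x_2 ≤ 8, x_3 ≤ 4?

30

Without the upper bounds there are C(15,2) = 105 ways to split 13 among 3 variables.
Subtract solutions that violate a single cap (substitute x_i' = x_i − (cap_i+1)): x_1 ≥ 9 gives C(6,2) = 15; x_2 ≥ 9 gives C(6,2) = 15; x_3 ≥ 5 gives C(10,2) = 45. Together 75.
No two caps can be exceeded simultaneously, so the pair terms are all 0.
By inclusion–exclusion the count is 105 − 75 + 0 = 30.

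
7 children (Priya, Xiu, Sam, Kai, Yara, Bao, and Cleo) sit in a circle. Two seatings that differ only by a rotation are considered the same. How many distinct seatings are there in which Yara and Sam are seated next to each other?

Treat {Yara, Sam} as one unit (2 internal orders) and seat the resulting 6 units around the table: (5)! circular arrangements.
So 2 × (5)! = 2 × 120 = 240.

240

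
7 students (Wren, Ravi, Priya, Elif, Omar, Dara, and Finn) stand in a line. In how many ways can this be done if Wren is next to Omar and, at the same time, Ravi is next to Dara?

Treat {Wren,Omar} as one block (2 orders) and {Ravi,Dara} as another (2 orders).
That leaves 5 units to arrange: 2 × 2 × 5! = 4 × 120 = 480.

480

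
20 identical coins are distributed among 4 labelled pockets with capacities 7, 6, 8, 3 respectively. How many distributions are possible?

34

Ignoring the caps, the number of non-negative solutions to x_1+…+x_4 = 20 is C(23,3) = 1771.
Subtract solutions that violate a single cap (substitute x_i' = x_i − (cap_i+1)): x_1 ≥ 8 gives C(15,3) = 455; x_2 ≥ 7 gives C(16,3) = 560; x_3 ≥ 9 gives C(14,3) = 364; x_4 ≥ 4 gives C(19,3) = 969. Together 2348.
Add back pairs where two caps are both exceeded: 56 + 20 + 165 + 35 + 220 + 120 = 616.
Subtract triples: 0 + 4 + 0 + 1 = 5.
By inclusion–exclusion the count is 1771 − 2348 + 616 − 5 = 34.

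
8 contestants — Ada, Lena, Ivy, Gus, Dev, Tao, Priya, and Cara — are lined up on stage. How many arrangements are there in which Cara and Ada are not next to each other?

Of the 8! = 40320 arrangements, those with Cara and Ada adjacent number 2 × 7! = 10080 (treat the pair as a block with 2 internal orders).
Complementary counting: 40320 − 10080 = 30240.

30240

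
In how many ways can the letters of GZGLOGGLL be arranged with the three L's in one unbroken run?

210

Treat the 3 copies of L as a single block. The multiset to arrange is then {LLL, G, G, G, G, O, Z}, 7 items in all.
That gives (7)!/(4!) = 210 arrangements.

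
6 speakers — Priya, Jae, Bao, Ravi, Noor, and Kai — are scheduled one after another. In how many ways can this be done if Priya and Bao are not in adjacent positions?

Of the 6! = 720 arrangements, those with Priya and Bao adjacent number 2 × 5! = 240 (treat the pair as a block with 2 internal orders).
So 720 − 240 = 480 arrangements keep them apart.

480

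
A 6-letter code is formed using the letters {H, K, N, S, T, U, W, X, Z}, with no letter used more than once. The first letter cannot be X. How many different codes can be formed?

53760

The first letter has 9−1 = 8 choices (anything except X).
The remaining 5 letters are filled from the other 8 symbols without repetition: 8 × 7 × 6 × 5 × 4 = 6720.
Total: 8 × 6720 = 53760.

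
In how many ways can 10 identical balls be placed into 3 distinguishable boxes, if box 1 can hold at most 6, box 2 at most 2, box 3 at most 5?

9

Ignoring the caps, the number of non-negative solutions to x_1+…+x_3 = 10 is C(12,2) = 66.
Subtract solutions that violate a single cap (substitute x_i' = x_i − (cap_i+1)): x_1 ≥ 7 gives C(5,2) = 10; x_2 ≥ 3 gives C(9,2) = 36; x_3 ≥ 6 gives C(6,2) = 15. Together 61.
Add back pairs where two caps are both exceeded: 1 + 0 + 3 = 4.
By inclusion–exclusion the count is 66 − 61 + 4 = 9.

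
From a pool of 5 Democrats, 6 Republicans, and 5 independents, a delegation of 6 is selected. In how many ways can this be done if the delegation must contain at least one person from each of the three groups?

6875

With no constraint there are C(16,6) = 8008 possible selections.
Subtract selections that omit an entire group: no Democrats → C(11,6) = 462; no Republicans → C(10,6) = 210; no independents → C(11,6) = 462.
Add back selections omitting two groups (i.e. drawn from a single group): C(5,6) + C(6,6) + C(5,6) = 1.
By inclusion–exclusion: 8008 − 1134 + 1 = 6875.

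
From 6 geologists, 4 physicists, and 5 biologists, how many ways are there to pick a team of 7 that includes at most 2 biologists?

3690

Split by how many biologists are chosen (0 through 2).
Sum: C(5,0)·C(10,7) + C(5,1)·C(10,6) + C(5,2)·C(10,5) = 120 + 1050 + 2520 = 3690.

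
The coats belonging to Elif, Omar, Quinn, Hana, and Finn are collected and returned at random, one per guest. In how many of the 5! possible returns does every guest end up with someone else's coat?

Let Aᵢ be the assignments in which guest i gets their own coat. We want the size of the complement of A₁∪…∪A_5.
By inclusion–exclusion this is Σ_{j=0}^{5} (−1)^j C(5,j)·(5−j)!.
Computing: 120 − 120 + 60 − 20 + 5 − 1 = 44.

44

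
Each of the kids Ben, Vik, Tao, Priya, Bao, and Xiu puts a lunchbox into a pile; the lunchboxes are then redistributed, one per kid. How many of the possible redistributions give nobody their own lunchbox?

265

Let Aᵢ be the assignments in which kid i gets their own lunchbox. We want the size of the complement of A₁∪…∪A_6.
By inclusion–exclusion this is Σ_{j=0}^{6} (−1)^j C(6,j)·(6−j)!.
Computing: 720 − 720 + 360 − 120 + 30 − 6 + 1 = 265.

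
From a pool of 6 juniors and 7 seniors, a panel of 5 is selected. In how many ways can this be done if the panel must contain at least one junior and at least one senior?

Unrestricted: C(13,5) = 1287 ways to pick any 5 of the 13.
Selections missing a whole group: no juniors → C(7,5) = 21; no seniors → C(6,5) = 6.
Both groups omitted at once is impossible, so 1287 − 27 = 1260.

1260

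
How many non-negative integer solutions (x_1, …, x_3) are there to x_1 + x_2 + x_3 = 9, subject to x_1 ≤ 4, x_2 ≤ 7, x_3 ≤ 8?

36

Without the upper bounds there are C(11,2) = 55 ways to split 9 among 3 variables.
Subtract solutions that violate a single cap (substitute x_i' = x_i − (cap_i+1)): x_1 ≥ 5 gives C(6,2) = 15; x_2 ≥ 8 gives C(3,2) = 3; x_3 ≥ 9 gives C(2,2) = 1. Together 19.
No two caps can be exceeded simultaneously, so the pair terms are all 0.
By inclusion–exclusion the count is 55 − 19 + 0 = 36.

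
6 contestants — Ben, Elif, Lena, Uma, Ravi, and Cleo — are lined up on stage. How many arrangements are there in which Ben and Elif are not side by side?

There are 6! = 720 arrangements in all. If Ben and Elif are adjacent, merging them into one block gives 2·(5)! = 240 arrangements.
So 720 − 240 = 480 arrangements keep them apart.

480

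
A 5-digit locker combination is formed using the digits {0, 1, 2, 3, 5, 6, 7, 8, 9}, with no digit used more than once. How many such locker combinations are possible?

15120

This is a permutation of 5 out of 9: P(9,5) = 9!/4!.
9 × 8 × 7 × 6 × 5 = 15120.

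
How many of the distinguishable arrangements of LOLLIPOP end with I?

Fix I in the last position and arrange the remaining 7 letters.
Those 7 letters have L appearing 3 times, O appearing twice, and P appearing twice, giving (7)!/(3!·2!·2!) = 210.

210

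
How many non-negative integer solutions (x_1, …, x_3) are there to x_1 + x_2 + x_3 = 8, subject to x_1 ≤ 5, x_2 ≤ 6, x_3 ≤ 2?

15

Ignoring the caps, the number of non-negative solutions to x_1+…+x_3 = 8 is C(10,2) = 45.
Subtract solutions that violate a single cap (substitute x_i' = x_i − (cap_i+1)): x_1 ≥ 6 gives C(4,2) = 6; x_2 ≥ 7 gives C(3,2) = 3; x_3 ≥ 3 gives C(7,2) = 21. Together 30.
No two caps can be exceeded simultaneously, so the pair terms are all 0.
By inclusion–exclusion the count is 45 − 30 + 0 = 15.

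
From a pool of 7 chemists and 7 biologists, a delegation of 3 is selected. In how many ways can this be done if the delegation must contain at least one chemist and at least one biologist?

Total 3-person selections from all 14: C(14,3) = 364.
Subtract selections that omit an entire group: no chemists → C(7,3) = 35; no biologists → C(7,3) = 35.
Both groups omitted at once is impossible, so 364 − 70 = 294.

294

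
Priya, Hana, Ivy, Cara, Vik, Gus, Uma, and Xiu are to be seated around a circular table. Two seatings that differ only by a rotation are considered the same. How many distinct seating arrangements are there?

5040

Fix one person's seat to break rotational symmetry; the remaining 7 people can be arranged in (7)! = 5040 ways.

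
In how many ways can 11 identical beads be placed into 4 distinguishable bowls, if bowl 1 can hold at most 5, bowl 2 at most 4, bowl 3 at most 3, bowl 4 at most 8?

109

Without the upper bounds there are C(14,3) = 364 ways to split 11 among 4 bowls.
Subtract solutions that violate a single cap (substitute x_i' = x_i − (cap_i+1)): x_1 ≥ 6 gives C(8,3) = 56; x_2 ≥ 5 gives C(9,3) = 84; x_3 ≥ 4 gives C(10,3) = 120; x_4 ≥ 9 gives C(5,3) = 10. Together 270.
Add back pairs where two caps are both exceeded: 1 + 4 + 0 + 10 + 0 + 0 = 15.
By inclusion–exclusion the count is 364 − 270 + 15 = 109.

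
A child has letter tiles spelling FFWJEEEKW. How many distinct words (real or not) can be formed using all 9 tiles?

FFWJEEEKW has 9 letters with E appearing 3 times, F appearing twice, and W appearing twice.
So there are 9! / (3!·2!·2!) = 15120 distinguishable arrangements.

15120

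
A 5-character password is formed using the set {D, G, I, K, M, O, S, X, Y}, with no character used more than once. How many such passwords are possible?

15120

This is a permutation of 5 out of 9: P(9,5) = 9!/4!.
9 × 8 × 7 × 6 × 5 = 15120.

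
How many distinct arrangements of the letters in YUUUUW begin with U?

With the first slot taken by U, it remains to arrange the other 5 letters (YUUUW).
Those 5 letters have U appearing 3 times, giving (5)!/(3!) = 20.

20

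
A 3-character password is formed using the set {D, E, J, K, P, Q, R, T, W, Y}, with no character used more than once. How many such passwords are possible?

This is a permutation of 3 out of 10: P(10,3) = 10!/7!.
That product is 10 × 9 × 8 = 720.

720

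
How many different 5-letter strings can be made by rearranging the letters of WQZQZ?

30

WQZQZ has 5 letters with Q appearing twice and Z appearing twice.
Dividing 5! = 120 by 2!·2! = 4 for the repeated letters gives 30.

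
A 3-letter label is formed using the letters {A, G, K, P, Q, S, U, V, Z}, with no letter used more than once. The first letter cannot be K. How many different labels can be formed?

The first letter has 9−1 = 8 choices (anything except K).
The remaining 2 letters are filled from the other 8 symbols without repetition: 8 × 7 = 56.
Total: 8 × 56 = 448.

448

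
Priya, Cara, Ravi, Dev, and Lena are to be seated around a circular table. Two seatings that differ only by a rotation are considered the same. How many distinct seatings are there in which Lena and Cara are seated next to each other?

Treat {Lena, Cara} as one unit (2 internal orders) and seat the resulting 4 units around the table: (3)! circular arrangements.
So 2 × (3)! = 2 × 6 = 12.

12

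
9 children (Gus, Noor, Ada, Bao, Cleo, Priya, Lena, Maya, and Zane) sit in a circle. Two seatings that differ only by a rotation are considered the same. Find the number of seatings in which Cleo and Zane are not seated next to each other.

30240

All circular seatings of 9 people number (8)! = 40320.
Seatings with Cleo beside Zane: treat them as a block with 2 internal orders, giving 2 × (7)! = 10080.
Subtracting, 40320 − 10080 = 30240.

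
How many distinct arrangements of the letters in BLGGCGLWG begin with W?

Fix W in the first position and arrange the remaining 8 letters.
Those 8 letters have G appearing 4 times and L appearing twice, giving (8)!/(4!·2!) = 840.

840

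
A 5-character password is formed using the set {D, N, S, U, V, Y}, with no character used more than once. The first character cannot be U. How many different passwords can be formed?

600

The first character has 6−1 = 5 choices (anything except U).
The remaining 4 characters are filled from the other 5 symbols without repetition: 5 × 4 × 3 × 2 = 120.
Total: 5 × 120 = 600.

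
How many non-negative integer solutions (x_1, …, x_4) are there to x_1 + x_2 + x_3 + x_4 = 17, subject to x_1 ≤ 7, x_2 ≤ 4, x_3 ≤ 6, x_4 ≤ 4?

By stars and bars, unrestricted non-negative solutions to x_1+…+x_4 = 17 number C(17+3,3) = 1140.
Subtract solutions that violate a single cap (substitute x_i' = x_i − (cap_i+1)): x_1 ≥ 8 gives C(12,3) = 220; x_2 ≥ 5 gives C(15,3) = 455; x_3 ≥ 7 gives C(13,3) = 286; x_4 ≥ 5 gives C(15,3) = 455. Together 1416.
Add back pairs where two caps are both exceeded: 35 + 10 + 35 + 56 + 120 + 56 = 312.
Subtract triples: 0 + 0 + 0 + 1 = 1.
By inclusion–exclusion the count is 1140 − 1416 + 312 − 1 = 35.

35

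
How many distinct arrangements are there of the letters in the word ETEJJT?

90

ETEJJT has 6 letters with E appearing twice, J appearing twice, and T appearing twice.
The number of distinct arrangements is 6!/(2!·2!·2!) = 720/8 = 90.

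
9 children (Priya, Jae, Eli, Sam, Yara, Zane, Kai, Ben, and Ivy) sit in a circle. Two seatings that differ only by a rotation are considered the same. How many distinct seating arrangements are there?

Seat Priya anywhere (absorbing the rotational symmetry), then permute the other 8: (8)! = 40320.

40320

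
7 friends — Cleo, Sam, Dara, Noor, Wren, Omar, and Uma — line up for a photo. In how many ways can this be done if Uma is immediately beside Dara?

Treat {Uma, Dara} as a single unit. There are 6 units to order, and the pair itself can be ordered 2 ways.
So the count is 2·(6)! = 1440.

1440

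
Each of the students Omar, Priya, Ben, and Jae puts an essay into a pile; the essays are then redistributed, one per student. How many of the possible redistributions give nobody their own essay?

Let Aᵢ be the assignments in which student i gets their own essay. We want the size of the complement of A₁∪…∪A_4.
By inclusion–exclusion this is Σ_{j=0}^{4} (−1)^j C(4,j)·(4−j)!.
Computing: 24 − 24 + 12 − 4 + 1 = 9.

9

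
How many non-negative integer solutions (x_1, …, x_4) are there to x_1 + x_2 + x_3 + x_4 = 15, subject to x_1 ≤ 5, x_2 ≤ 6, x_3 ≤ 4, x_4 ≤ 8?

131

By stars and bars, unrestricted non-negative solutions to x_1+…+x_4 = 15 number C(15+3,3) = 816.
Subtract solutions that violate a single cap (substitute x_i' = x_i − (cap_i+1)): x_1 ≥ 6 gives C(12,3) = 220; x_2 ≥ 7 gives C(11,3) = 165; x_3 ≥ 5 gives C(13,3) = 286; x_4 ≥ 9 gives C(9,3) = 84. Together 755.
Add back pairs where two caps are both exceeded: 10 + 35 + 1 + 20 + 0 + 4 = 70.
By inclusion–exclusion the count is 816 − 755 + 70 = 131.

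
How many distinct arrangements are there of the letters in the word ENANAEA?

Letter multiplicities in ENANAEA: A×3, E×2, N×2.
The number of distinct arrangements is 7!/(3!·2!·2!) = 5040/24 = 210.

210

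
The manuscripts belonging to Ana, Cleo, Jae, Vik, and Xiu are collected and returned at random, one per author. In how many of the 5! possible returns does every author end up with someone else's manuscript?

This is the derangement count D_5: permutations of 5 items with no fixed point.
By inclusion–exclusion this is Σ_{j=0}^{5} (−1)^j C(5,j)·(5−j)!.
Computing: 120 − 120 + 60 − 20 + 5 − 1 = 44.

44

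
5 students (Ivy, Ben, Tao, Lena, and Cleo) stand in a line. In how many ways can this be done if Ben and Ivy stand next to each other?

Treat {Ben, Ivy} as a single unit. There are 4 units to order, and the pair itself can be ordered 2 ways.
That gives 2 × 4! = 2 × 24 = 48.

48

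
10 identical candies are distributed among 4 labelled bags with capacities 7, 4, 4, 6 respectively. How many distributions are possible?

By stars and bars, unrestricted non-negative solutions to x_1+…+x_4 = 10 number C(10+3,3) = 286.
Subtract solutions that violate a single cap (substitute x_i' = x_i − (cap_i+1)): x_1 ≥ 8 gives C(5,3) = 10; x_2 ≥ 5 gives C(8,3) = 56; x_3 ≥ 5 gives C(8,3) = 56; x_4 ≥ 7 gives C(6,3) = 20. Together 142.
Add back pairs where two caps are both exceeded: 0 + 0 + 0 + 1 + 0 + 0 = 1.
By inclusion–exclusion the count is 286 − 142 + 1 = 145.

145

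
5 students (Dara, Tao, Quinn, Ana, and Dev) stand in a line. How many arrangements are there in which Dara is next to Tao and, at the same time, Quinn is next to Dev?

Treat {Dara,Tao} as one block (2 orders) and {Quinn,Dev} as another (2 orders).
That leaves 3 units to arrange: 2 × 2 × 3! = 4 × 6 = 24.

24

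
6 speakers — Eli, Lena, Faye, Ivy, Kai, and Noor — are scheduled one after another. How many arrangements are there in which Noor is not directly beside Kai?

480

There are 6! = 720 arrangements in all. If Noor and Kai are adjacent, merging them into one block gives 2·(5)! = 240 arrangements.
So 720 − 240 = 480 arrangements keep them apart.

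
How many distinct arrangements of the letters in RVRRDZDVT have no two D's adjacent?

There are 9!/(3!·2!·2!) = 15120 arrangements of RVRRDZDVT in total.
If the two D's are adjacent, glue them into one block, leaving 8 items to arrange: (8)!/(3!·2!) = 3360 ways.
Hence 15120 − 3360 = 11760.

11760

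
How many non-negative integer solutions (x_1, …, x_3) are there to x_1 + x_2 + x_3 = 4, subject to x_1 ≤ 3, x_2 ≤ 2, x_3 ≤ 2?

8

Without the upper bounds there are C(6,2) = 15 ways to split 4 among 3 variables.
Subtract solutions that violate a single cap (substitute x_i' = x_i − (cap_i+1)): x_1 ≥ 4 gives C(2,2) = 1; x_2 ≥ 3 gives C(3,2) = 3; x_3 ≥ 3 gives C(3,2) = 3. Together 7.
No two caps can be exceeded simultaneously, so the pair terms are all 0.
By inclusion–exclusion the count is 15 − 7 + 0 = 8.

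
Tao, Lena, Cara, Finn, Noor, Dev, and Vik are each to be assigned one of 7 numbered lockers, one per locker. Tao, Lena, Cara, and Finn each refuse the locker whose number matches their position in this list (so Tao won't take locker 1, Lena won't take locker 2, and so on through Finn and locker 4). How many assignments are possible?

Let Aᵢ (for 1 ≤ i ≤ 4) be the placements that put person i in their forbidden locker. Any j of these fix j positions, leaving (7−j)! ways to fill the rest, and there are C(4,j) ways to pick which j.
By inclusion–exclusion, the number of valid placements is Σ_{j=0}^{4} (−1)^j C(4,j)·(7−j)!.
Computing: 5040 − 2880 + 720 − 96 + 6 = 2790.

2790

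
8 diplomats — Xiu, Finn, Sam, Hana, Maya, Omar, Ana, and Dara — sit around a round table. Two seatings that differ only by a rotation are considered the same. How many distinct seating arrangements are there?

Seat Xiu anywhere (absorbing the rotational symmetry), then permute the other 7: (7)! = 5040.

5040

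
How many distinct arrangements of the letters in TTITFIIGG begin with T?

1680

With the first slot taken by T, it remains to arrange the other 8 letters (TITFIIGG).
Those 8 letters have G appearing twice, I appearing 3 times, and T appearing twice, giving (8)!/(3!·2!·2!) = 1680.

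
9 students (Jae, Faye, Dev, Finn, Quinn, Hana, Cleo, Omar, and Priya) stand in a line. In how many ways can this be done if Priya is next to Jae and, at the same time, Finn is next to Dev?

20160

Treat {Priya,Jae} as one block (2 orders) and {Finn,Dev} as another (2 orders).
That leaves 7 units to arrange: 2 × 2 × 7! = 4 × 5040 = 20160.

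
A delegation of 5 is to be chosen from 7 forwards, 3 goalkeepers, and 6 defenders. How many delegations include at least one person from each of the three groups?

Total 5-person selections from all 16: C(16,5) = 4368.
Subtract selections that omit an entire group: no forwards → C(9,5) = 126; no goalkeepers → C(13,5) = 1287; no defenders → C(10,5) = 252.
Add back selections omitting two groups (i.e. drawn from a single group): C(7,5) + C(3,5) + C(6,5) = 27.
By inclusion–exclusion: 4368 − 1665 + 27 = 2730.

2730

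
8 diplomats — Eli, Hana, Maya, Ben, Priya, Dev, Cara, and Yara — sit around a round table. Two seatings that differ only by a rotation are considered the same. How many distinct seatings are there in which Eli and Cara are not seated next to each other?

All circular seatings of 8 people number (7)! = 5040.
Those with Eli next to Cara: fuse the pair into one unit and seat 7 units around a circle — 2·(6)! = 1440.
Subtracting, 5040 − 1440 = 3600.

3600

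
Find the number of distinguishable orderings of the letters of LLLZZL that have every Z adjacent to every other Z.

Treat the 2 copies of Z as a single block. The multiset to arrange is then {ZZ, L, L, L, L}, 5 items in all.
That gives (5)!/(4!) = 5 arrangements.

5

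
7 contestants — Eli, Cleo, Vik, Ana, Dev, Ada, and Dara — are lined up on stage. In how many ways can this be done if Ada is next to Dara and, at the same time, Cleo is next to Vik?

480

Treat {Ada,Dara} as one block (2 orders) and {Cleo,Vik} as another (2 orders).
That leaves 5 units to arrange: 2 × 2 × 5! = 4 × 120 = 480.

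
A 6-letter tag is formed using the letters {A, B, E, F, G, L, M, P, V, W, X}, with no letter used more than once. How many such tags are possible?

This is a permutation of 6 out of 11: P(11,6) = 11!/5!.
That product is 11 × 10 × 9 × 8 × 7 × 6 = 332640.

332640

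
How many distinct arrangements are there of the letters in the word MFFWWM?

90

MFFWWM has 6 letters with F appearing twice, M appearing twice, and W appearing twice.
Dividing 6! = 720 by 2!·2!·2! = 8 for the repeated letters gives 90.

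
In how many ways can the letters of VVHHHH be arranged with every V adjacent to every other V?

5

Treat the 2 copies of V as a single block. The multiset to arrange is then {VV, H, H, H, H}, 5 items in all.
That gives (5)!/(4!) = 5 arrangements.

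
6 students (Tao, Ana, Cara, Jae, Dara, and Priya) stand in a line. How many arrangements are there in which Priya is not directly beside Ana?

Of the 6! = 720 arrangements, those with Priya and Ana adjacent number 2 × 5! = 240 (treat the pair as a block with 2 internal orders).
Complementary counting: 720 − 240 = 480.

480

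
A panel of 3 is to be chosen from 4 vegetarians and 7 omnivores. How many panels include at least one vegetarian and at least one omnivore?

Unrestricted: C(11,3) = 165 ways to pick any 3 of the 11.
Selections missing a whole group: no vegetarians → C(7,3) = 35; no omnivores → C(4,3) = 4.
Both groups omitted at once is impossible, so 165 − 39 = 126.

126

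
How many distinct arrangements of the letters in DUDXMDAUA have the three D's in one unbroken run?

Treat the 3 copies of D as a single block. The multiset to arrange is then {DDD, A, A, M, U, U, X}, 7 items in all.
That gives (7)!/(2!·2!) = 1260 arrangements.

1260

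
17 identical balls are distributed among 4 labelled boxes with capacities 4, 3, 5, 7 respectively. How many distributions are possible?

Without the upper bounds there are C(20,3) = 1140 ways to split 17 among 4 boxes.
Subtract solutions that violate a single cap (substitute x_i' = x_i − (cap_i+1)): x_1 ≥ 5 gives C(15,3) = 455; x_2 ≥ 4 gives C(16,3) = 560; x_3 ≥ 6 gives C(14,3) = 364; x_4 ≥ 8 gives C(12,3) = 220. Together 1599.
Add back pairs where two caps are both exceeded: 165 + 84 + 35 + 120 + 56 + 20 = 480.
Subtract triples: 10 + 1 + 0 + 0 = 11.
By inclusion–exclusion the count is 1140 − 1599 + 480 − 11 = 10.

10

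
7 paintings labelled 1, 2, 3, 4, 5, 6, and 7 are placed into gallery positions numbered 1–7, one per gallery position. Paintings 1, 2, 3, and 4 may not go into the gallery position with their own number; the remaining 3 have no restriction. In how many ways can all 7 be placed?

Let Aᵢ (for 1 ≤ i ≤ 4) be the placements that put painting i in its forbidden gallery position. Any j of these fix j positions, leaving (7−j)! ways to fill the rest, and there are C(4,j) ways to pick which j.
By inclusion–exclusion, the number of valid placements is Σ_{j=0}^{4} (−1)^j C(4,j)·(7−j)!.
Computing: 5040 − 2880 + 720 − 96 + 6 = 2790.

2790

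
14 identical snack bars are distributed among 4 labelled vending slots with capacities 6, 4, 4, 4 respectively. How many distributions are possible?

35

By stars and bars, unrestricted non-negative solutions to x_1+…+x_4 = 14 number C(14+3,3) = 680.
Subtract solutions that violate a single cap (substitute x_i' = x_i − (cap_i+1)): x_1 ≥ 7 gives C(10,3) = 120; x_2 ≥ 5 gives C(12,3) = 220; x_3 ≥ 5 gives C(12,3) = 220; x_4 ≥ 5 gives C(12,3) = 220. Together 780.
Add back pairs where two caps are both exceeded: 10 + 10 + 10 + 35 + 35 + 35 = 135.
By inclusion–exclusion the count is 680 − 780 + 135 = 35.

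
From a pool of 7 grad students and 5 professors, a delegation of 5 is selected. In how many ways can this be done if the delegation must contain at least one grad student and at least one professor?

770

With no constraint there are C(12,5) = 792 possible selections.
Selections missing a whole group: no grad students → C(5,5) = 1; no professors → C(7,5) = 21.
Both groups omitted at once is impossible, so 792 − 22 = 770.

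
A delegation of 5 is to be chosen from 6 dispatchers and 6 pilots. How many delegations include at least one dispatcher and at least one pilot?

Total 5-person selections from all 12: C(12,5) = 792.
Selections missing a whole group: no dispatchers → C(6,5) = 6; no pilots → C(6,5) = 6.
Both groups omitted at once is impossible, so 792 − 12 = 780.

780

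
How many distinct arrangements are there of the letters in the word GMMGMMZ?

105

Letter multiplicities in GMMGMMZ: G×2, M×4, Z×1.
Dividing 7! = 5040 by 4!·2! = 48 for the repeated letters gives 105.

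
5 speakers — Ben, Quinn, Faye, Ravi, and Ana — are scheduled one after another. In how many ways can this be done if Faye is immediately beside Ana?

Treat {Faye, Ana} as a single unit. There are 4 units to order, and the pair itself can be ordered 2 ways.
That gives 2 × 4! = 2 × 24 = 48.

48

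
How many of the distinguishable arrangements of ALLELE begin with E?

Fix E in the first position and arrange the remaining 5 letters.
Those 5 letters have L appearing 3 times, giving (5)!/(3!) = 20.

20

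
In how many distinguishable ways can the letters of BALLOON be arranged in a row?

1260

Letter multiplicities in BALLOON: A×1, B×1, L×2, N×1, O×2.
Dividing 7! = 5040 by 2!·2! = 4 for the repeated letters gives 1260.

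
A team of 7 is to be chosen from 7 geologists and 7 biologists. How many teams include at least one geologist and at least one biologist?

3430

Unrestricted: C(14,7) = 3432 ways to pick any 7 of the 14.
Selections missing a whole group: no geologists → C(7,7) = 1; no biologists → C(7,7) = 1.
Both groups omitted at once is impossible, so 3432 − 2 = 3430.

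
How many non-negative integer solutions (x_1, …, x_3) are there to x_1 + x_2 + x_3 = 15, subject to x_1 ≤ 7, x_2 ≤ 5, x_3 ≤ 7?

15

Ignoring the caps, the number of non-negative solutions to x_1+…+x_3 = 15 is C(17,2) = 136.
Subtract solutions that violate a single cap (substitute x_i' = x_i − (cap_i+1)): x_1 ≥ 8 gives C(9,2) = 36; x_2 ≥ 6 gives C(11,2) = 55; x_3 ≥ 8 gives C(9,2) = 36. Together 127.
Add back pairs where two caps are both exceeded: 3 + 0 + 3 = 6.
By inclusion–exclusion the count is 136 − 127 + 6 = 15.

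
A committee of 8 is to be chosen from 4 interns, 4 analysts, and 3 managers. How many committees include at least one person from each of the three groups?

Unrestricted: C(11,8) = 165 ways to pick any 8 of the 11.
Subtract selections that omit an entire group: no interns → C(7,8) = 0; no analysts → C(7,8) = 0; no managers → C(8,8) = 1.
Add back selections omitting two groups (i.e. drawn from a single group): C(4,8) + C(4,8) + C(3,8) = 0.
By inclusion–exclusion: 165 − 1 + 0 = 164.

164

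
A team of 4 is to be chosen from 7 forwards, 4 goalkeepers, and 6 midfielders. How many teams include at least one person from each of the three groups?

With no constraint there are C(17,4) = 2380 possible selections.
Selections missing a whole group: no forwards → C(10,4) = 210; no goalkeepers → C(13,4) = 715; no midfielders → C(11,4) = 330.
Add back selections omitting two groups (i.e. drawn from a single group): C(7,4) + C(4,4) + C(6,4) = 51.
By inclusion–exclusion: 2380 − 1255 + 51 = 1176.

1176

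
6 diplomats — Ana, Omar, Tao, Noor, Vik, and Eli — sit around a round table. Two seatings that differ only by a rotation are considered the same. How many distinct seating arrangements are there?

120

Fix one person's seat to break rotational symmetry; the remaining 5 people can be arranged in (5)! = 120 ways.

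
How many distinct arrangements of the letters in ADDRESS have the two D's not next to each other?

900

Total arrangements of ADDRESS: 7!/(2!·2!) = 1260.
Arrangements with the D's together: treat DD as one letter, giving (6)!/(2!) = 360.
Subtracting, 1260 − 360 = 900 arrangements keep the D's apart.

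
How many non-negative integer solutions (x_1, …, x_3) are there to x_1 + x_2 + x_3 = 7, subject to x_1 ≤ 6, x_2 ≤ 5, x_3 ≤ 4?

26

Without the upper bounds there are C(9,2) = 36 ways to split 7 among 3 variables.
Subtract solutions that violate a single cap (substitute x_i' = x_i − (cap_i+1)): x_1 ≥ 7 gives C(2,2) = 1; x_2 ≥ 6 gives C(3,2) = 3; x_3 ≥ 5 gives C(4,2) = 6. Together 10.
No two caps can be exceeded simultaneously, so the pair terms are all 0.
By inclusion–exclusion the count is 36 − 10 + 0 = 26.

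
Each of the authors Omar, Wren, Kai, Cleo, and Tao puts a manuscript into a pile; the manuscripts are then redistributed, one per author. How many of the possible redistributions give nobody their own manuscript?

Count assignments avoiding every fixed point. For any j of the 5 authors fixed to their own manuscript, the other 5−j can be arranged in (5−j)! ways.
By inclusion–exclusion this is Σ_{j=0}^{5} (−1)^j C(5,j)·(5−j)!.
Computing: 120 − 120 + 60 − 20 + 5 − 1 = 44.

44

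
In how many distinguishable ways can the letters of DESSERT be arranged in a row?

1260

Letter multiplicities in DESSERT: D×1, E×2, R×1, S×2, T×1.
Dividing 7! = 5040 by 2!·2! = 4 for the repeated letters gives 1260.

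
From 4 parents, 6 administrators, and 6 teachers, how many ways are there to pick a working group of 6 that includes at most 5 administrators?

8007

Split by how many administrators are chosen (0 through 5).
Sum: C(6,0)·C(10,6) + C(6,1)·C(10,5) + C(6,2)·C(10,4) + C(6,3)·C(10,3) + C(6,4)·C(10,2) + C(6,5)·C(10,1) = 210 + 1512 + 3150 + 2400 + 675 + 60 = 8007.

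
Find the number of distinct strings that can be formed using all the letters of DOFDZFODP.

The 9 letters of DOFDZFODP have repeats: D appearing 3 times, F appearing twice, and O appearing twice.
So there are 9! / (3!·2!·2!) = 15120 distinguishable arrangements.

15120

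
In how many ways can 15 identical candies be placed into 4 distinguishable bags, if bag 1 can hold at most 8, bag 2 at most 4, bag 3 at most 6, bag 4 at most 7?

196

By stars and bars, unrestricted non-negative solutions to x_1+…+x_4 = 15 number C(15+3,3) = 816.
Subtract solutions that violate a single cap (substitute x_i' = x_i − (cap_i+1)): x_1 ≥ 9 gives C(9,3) = 84; x_2 ≥ 5 gives C(13,3) = 286; x_3 ≥ 7 gives C(11,3) = 165; x_4 ≥ 8 gives C(10,3) = 120. Together 655.
Add back pairs where two caps are both exceeded: 4 + 0 + 0 + 20 + 10 + 1 = 35.
By inclusion–exclusion the count is 816 − 655 + 35 = 196.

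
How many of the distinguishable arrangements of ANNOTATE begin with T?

Fix T in the first position and arrange the remaining 7 letters.
Those 7 letters have A appearing twice and N appearing twice, giving (7)!/(2!·2!) = 1260.

1260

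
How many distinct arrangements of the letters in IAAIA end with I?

With the last slot taken by I, it remains to arrange the other 4 letters (AAIA).
Those 4 letters have A appearing 3 times, giving (4)!/(3!) = 4.

4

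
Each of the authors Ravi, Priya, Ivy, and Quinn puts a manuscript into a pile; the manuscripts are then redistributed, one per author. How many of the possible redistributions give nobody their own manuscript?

9

This is the derangement count D_4: permutations of 4 items with no fixed point.
By inclusion–exclusion this is Σ_{j=0}^{4} (−1)^j C(4,j)·(4−j)!.
Computing: 24 − 24 + 12 − 4 + 1 = 9.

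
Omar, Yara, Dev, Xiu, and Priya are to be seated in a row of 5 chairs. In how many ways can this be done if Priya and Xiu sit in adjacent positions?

Glue Priya and Xiu into one block (2 internal orders), leaving 4 units to arrange in a row.
So the count is 2·(4)! = 48.

48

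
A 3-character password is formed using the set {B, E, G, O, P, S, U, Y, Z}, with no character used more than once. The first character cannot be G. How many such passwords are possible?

448

The first character has 9−1 = 8 choices (anything except G).
The remaining 2 characters are filled from the other 8 symbols without repetition: 8 × 7 = 56.
Total: 8 × 56 = 448.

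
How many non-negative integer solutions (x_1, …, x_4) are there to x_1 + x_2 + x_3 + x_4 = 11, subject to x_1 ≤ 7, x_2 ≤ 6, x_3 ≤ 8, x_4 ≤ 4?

By stars and bars, unrestricted non-negative solutions to x_1+…+x_4 = 11 number C(11+3,3) = 364.
Subtract solutions that violate a single cap (substitute x_i' = x_i − (cap_i+1)): x_1 ≥ 8 gives C(6,3) = 20; x_2 ≥ 7 gives C(7,3) = 35; x_3 ≥ 9 gives C(5,3) = 10; x_4 ≥ 5 gives C(9,3) = 84. Together 149.
No two caps can be exceeded simultaneously, so the pair terms are all 0.
By inclusion–exclusion the count is 364 − 149 + 0 = 215.

215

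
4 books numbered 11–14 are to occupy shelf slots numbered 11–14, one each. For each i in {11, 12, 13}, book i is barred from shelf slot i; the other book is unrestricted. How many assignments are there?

Let Aᵢ (for i ∈ {11, 12, 13}) be the placements that put book i in its forbidden shelf slot. Any j of these fix j positions, leaving (4−j)! ways to fill the rest, and there are C(3,j) ways to pick which j.
By inclusion–exclusion, the number of valid placements is Σ_{j=0}^{3} (−1)^j C(3,j)·(4−j)!.
Computing: 24 − 18 + 6 − 1 = 11.

11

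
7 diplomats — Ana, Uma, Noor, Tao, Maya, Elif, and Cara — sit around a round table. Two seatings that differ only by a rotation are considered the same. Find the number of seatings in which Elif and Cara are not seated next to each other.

Without the restriction there are (6)! = 720 seatings.
Those with Elif next to Cara: fuse the pair into one unit and seat 6 units around a circle — 2·(5)! = 240.
Subtracting, 720 − 240 = 480.

480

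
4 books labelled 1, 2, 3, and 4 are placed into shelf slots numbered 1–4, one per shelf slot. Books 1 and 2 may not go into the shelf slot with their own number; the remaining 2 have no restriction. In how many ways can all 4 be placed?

Let Aᵢ (for i ∈ {1, 2}) be the placements that put book i in its forbidden shelf slot. Any j of these fix j positions, leaving (4−j)! ways to fill the rest, and there are C(2,j) ways to pick which j.
By inclusion–exclusion, the number of valid placements is Σ_{j=0}^{2} (−1)^j C(2,j)·(4−j)!.
Computing: 24 − 12 + 2 = 14.

14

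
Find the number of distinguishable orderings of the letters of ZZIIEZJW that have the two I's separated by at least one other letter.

2520

Total arrangements of ZZIIEZJW: 8!/(3!·2!) = 3360.
Arrangements with the I's together: treat II as one letter, giving (7)!/(3!) = 840.
Hence 3360 − 840 = 2520.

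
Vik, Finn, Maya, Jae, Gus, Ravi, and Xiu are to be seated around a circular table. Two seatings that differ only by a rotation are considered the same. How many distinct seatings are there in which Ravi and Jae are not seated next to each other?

480

Without the restriction there are (6)! = 720 seatings.
Those with Ravi next to Jae: fuse the pair into one unit and seat 6 units around a circle — 2·(5)! = 240.
Subtracting, 720 − 240 = 480.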